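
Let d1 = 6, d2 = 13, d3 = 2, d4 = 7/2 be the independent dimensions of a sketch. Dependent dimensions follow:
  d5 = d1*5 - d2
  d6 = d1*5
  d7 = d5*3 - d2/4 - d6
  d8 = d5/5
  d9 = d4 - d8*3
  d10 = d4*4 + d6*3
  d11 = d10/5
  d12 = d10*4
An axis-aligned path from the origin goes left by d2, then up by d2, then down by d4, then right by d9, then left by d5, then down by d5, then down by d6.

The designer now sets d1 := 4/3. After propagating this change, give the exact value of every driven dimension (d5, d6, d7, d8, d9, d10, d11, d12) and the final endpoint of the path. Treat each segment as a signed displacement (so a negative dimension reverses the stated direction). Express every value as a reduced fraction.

d5 = -19/3
d6 = 20/3
d7 = -347/12
d8 = -19/15
d9 = 73/10
d10 = 34
d11 = 34/5
d12 = 136
endpoint = (19/30, 55/6)

Apply edit: d1 := 4/3
  d5 = d1*5 - d2 = -19/3
  d6 = d1*5 = 20/3
  d7 = d5*3 - d2/4 - d6 = -347/12
  d8 = d5/5 = -19/15
  d9 = d4 - d8*3 = 73/10
  d10 = d4*4 + d6*3 = 34
  d11 = d10/5 = 34/5
  d12 = d10*4 = 136
Walk from origin (0, 0):
  seg 1: left by d2 = 13 → (-13, 0)
  seg 2: up by d2 = 13 → (-13, 13)
  seg 3: down by d4 = 7/2 → (-13, 19/2)
  seg 4: right by d9 = 73/10 → (-57/10, 19/2)
  seg 5: left by d5 = -19/3 → (19/30, 19/2)
  seg 6: down by d5 = -19/3 → (19/30, 95/6)
  seg 7: down by d6 = 20/3 → (19/30, 55/6)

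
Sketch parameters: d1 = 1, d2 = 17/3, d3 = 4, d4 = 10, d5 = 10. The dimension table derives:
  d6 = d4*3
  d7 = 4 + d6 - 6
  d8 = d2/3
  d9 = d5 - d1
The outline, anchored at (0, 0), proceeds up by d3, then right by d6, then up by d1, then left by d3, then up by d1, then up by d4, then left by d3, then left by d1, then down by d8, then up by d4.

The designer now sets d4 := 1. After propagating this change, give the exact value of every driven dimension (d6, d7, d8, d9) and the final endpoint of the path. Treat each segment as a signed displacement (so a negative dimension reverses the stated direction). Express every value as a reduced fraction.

Apply edit: d4 := 1
  d6 = d4*3 = 3
  d7 = 4 + d6 - 6 = 1
  d8 = d2/3 = 17/9
  d9 = d5 - d1 = 9
Walk from origin (0, 0):
  seg 1: up by d3 = 4 → (0, 4)
  seg 2: right by d6 = 3 → (3, 4)
  seg 3: up by d1 = 1 → (3, 5)
  seg 4: left by d3 = 4 → (-1, 5)
  seg 5: up by d1 = 1 → (-1, 6)
  seg 6: up by d4 = 1 → (-1, 7)
  seg 7: left by d3 = 4 → (-5, 7)
  seg 8: left by d1 = 1 → (-6, 7)
  seg 9: down by d8 = 17/9 → (-6, 46/9)
  seg 10: up by d4 = 1 → (-6, 55/9)

d6 = 3
d7 = 1
d8 = 17/9
d9 = 9
endpoint = (-6, 55/9)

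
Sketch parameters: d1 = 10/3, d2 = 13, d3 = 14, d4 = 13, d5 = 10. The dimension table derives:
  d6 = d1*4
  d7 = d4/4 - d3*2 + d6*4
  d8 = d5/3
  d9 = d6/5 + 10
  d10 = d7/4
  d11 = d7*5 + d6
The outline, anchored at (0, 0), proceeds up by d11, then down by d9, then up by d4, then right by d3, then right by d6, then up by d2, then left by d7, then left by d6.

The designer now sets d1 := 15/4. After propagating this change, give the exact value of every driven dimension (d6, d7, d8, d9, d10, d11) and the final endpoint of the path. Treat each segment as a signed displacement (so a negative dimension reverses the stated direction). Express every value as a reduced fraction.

Apply edit: d1 := 15/4
  d6 = d1*4 = 15
  d7 = d4/4 - d3*2 + d6*4 = 141/4
  d8 = d5/3 = 10/3
  d9 = d6/5 + 10 = 13
  d10 = d7/4 = 141/16
  d11 = d7*5 + d6 = 765/4
Walk from origin (0, 0):
  seg 1: up by d11 = 765/4 → (0, 765/4)
  seg 2: down by d9 = 13 → (0, 713/4)
  seg 3: up by d4 = 13 → (0, 765/4)
  seg 4: right by d3 = 14 → (14, 765/4)
  seg 5: right by d6 = 15 → (29, 765/4)
  seg 6: up by d2 = 13 → (29, 817/4)
  seg 7: left by d7 = 141/4 → (-25/4, 817/4)
  seg 8: left by d6 = 15 → (-85/4, 817/4)

d6 = 15
d7 = 141/4
d8 = 10/3
d9 = 13
d10 = 141/16
d11 = 765/4
endpoint = (-85/4, 817/4)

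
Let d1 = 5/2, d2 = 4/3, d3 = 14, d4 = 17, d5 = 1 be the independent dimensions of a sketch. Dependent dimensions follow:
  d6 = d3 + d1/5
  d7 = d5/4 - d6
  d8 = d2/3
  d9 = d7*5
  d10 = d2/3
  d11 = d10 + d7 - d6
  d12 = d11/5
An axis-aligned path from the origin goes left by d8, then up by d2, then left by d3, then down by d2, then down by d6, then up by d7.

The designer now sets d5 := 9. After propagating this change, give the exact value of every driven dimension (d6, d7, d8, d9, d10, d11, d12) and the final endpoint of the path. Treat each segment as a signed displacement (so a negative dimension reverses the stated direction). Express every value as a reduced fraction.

Apply edit: d5 := 9
  d6 = d3 + d1/5 = 29/2
  d7 = d5/4 - d6 = -49/4
  d8 = d2/3 = 4/9
  d9 = d7*5 = -245/4
  d10 = d2/3 = 4/9
  d11 = d10 + d7 - d6 = -947/36
  d12 = d11/5 = -947/180
Walk from origin (0, 0):
  seg 1: left by d8 = 4/9 → (-4/9, 0)
  seg 2: up by d2 = 4/3 → (-4/9, 4/3)
  seg 3: left by d3 = 14 → (-130/9, 4/3)
  seg 4: down by d2 = 4/3 → (-130/9, 0)
  seg 5: down by d6 = 29/2 → (-130/9, -29/2)
  seg 6: up by d7 = -49/4 → (-130/9, -107/4)

d6 = 29/2
d7 = -49/4
d8 = 4/9
d9 = -245/4
d10 = 4/9
d11 = -947/36
d12 = -947/180
endpoint = (-130/9, -107/4)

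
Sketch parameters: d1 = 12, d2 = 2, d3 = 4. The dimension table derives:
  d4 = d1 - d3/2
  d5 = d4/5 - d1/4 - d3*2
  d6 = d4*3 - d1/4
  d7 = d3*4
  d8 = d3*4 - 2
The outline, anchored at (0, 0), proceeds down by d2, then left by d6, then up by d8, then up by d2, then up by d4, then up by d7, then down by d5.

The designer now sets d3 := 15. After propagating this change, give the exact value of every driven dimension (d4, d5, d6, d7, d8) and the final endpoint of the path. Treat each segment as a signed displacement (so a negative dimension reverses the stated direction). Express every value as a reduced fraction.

Apply edit: d3 := 15
  d4 = d1 - d3/2 = 9/2
  d5 = d4/5 - d1/4 - d3*2 = -321/10
  d6 = d4*3 - d1/4 = 21/2
  d7 = d3*4 = 60
  d8 = d3*4 - 2 = 58
Walk from origin (0, 0):
  seg 1: down by d2 = 2 → (0, -2)
  seg 2: left by d6 = 21/2 → (-21/2, -2)
  seg 3: up by d8 = 58 → (-21/2, 56)
  seg 4: up by d2 = 2 → (-21/2, 58)
  seg 5: up by d4 = 9/2 → (-21/2, 125/2)
  seg 6: up by d7 = 60 → (-21/2, 245/2)
  seg 7: down by d5 = -321/10 → (-21/2, 773/5)

d4 = 9/2
d5 = -321/10
d6 = 21/2
d7 = 60
d8 = 58
endpoint = (-21/2, 773/5)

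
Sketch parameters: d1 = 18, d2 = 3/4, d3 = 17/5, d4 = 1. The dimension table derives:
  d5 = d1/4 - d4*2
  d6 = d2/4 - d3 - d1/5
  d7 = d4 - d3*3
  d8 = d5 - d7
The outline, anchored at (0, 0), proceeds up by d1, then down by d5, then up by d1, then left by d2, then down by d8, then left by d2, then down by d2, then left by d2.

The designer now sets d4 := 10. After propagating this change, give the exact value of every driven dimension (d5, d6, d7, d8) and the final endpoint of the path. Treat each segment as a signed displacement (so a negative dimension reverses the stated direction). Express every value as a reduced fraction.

d5 = -31/2
d6 = -109/16
d7 = -1/5
d8 = -153/10
endpoint = (-9/4, 1321/20)

Apply edit: d4 := 10
  d5 = d1/4 - d4*2 = -31/2
  d6 = d2/4 - d3 - d1/5 = -109/16
  d7 = d4 - d3*3 = -1/5
  d8 = d5 - d7 = -153/10
Walk from origin (0, 0):
  seg 1: up by d1 = 18 → (0, 18)
  seg 2: down by d5 = -31/2 → (0, 67/2)
  seg 3: up by d1 = 18 → (0, 103/2)
  seg 4: left by d2 = 3/4 → (-3/4, 103/2)
  seg 5: down by d8 = -153/10 → (-3/4, 334/5)
  seg 6: left by d2 = 3/4 → (-3/2, 334/5)
  seg 7: down by d2 = 3/4 → (-3/2, 1321/20)
  seg 8: left by d2 = 3/4 → (-9/4, 1321/20)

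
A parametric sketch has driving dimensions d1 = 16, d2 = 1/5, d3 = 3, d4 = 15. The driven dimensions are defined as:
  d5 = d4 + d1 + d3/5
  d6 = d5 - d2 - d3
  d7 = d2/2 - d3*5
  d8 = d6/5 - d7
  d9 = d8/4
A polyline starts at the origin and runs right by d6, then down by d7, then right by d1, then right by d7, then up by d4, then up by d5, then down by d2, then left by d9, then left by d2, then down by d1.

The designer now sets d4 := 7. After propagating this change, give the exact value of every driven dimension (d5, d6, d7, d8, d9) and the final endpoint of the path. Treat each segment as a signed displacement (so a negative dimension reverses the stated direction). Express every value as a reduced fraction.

Apply edit: d4 := 7
  d5 = d4 + d1 + d3/5 = 118/5
  d6 = d5 - d2 - d3 = 102/5
  d7 = d2/2 - d3*5 = -149/10
  d8 = d6/5 - d7 = 949/50
  d9 = d8/4 = 949/200
Walk from origin (0, 0):
  seg 1: right by d6 = 102/5 → (102/5, 0)
  seg 2: down by d7 = -149/10 → (102/5, 149/10)
  seg 3: right by d1 = 16 → (182/5, 149/10)
  seg 4: right by d7 = -149/10 → (43/2, 149/10)
  seg 5: up by d4 = 7 → (43/2, 219/10)
  seg 6: up by d5 = 118/5 → (43/2, 91/2)
  seg 7: down by d2 = 1/5 → (43/2, 453/10)
  seg 8: left by d9 = 949/200 → (3351/200, 453/10)
  seg 9: left by d2 = 1/5 → (3311/200, 453/10)
  seg 10: down by d1 = 16 → (3311/200, 293/10)

d5 = 118/5
d6 = 102/5
d7 = -149/10
d8 = 949/50
d9 = 949/200
endpoint = (3311/200, 293/10)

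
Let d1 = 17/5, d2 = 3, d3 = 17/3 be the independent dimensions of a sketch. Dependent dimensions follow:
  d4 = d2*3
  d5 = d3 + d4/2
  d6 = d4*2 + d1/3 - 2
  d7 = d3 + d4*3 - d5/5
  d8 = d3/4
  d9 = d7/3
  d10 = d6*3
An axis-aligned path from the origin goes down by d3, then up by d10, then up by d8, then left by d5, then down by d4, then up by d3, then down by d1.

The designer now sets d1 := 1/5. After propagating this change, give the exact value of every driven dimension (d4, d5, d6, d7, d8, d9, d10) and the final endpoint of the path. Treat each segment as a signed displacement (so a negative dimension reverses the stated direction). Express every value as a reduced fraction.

d4 = 9
d5 = 61/6
d6 = 241/15
d7 = 919/30
d8 = 17/12
d9 = 919/90
d10 = 241/5
endpoint = (-61/6, 485/12)

Apply edit: d1 := 1/5
  d4 = d2*3 = 9
  d5 = d3 + d4/2 = 61/6
  d6 = d4*2 + d1/3 - 2 = 241/15
  d7 = d3 + d4*3 - d5/5 = 919/30
  d8 = d3/4 = 17/12
  d9 = d7/3 = 919/90
  d10 = d6*3 = 241/5
Walk from origin (0, 0):
  seg 1: down by d3 = 17/3 → (0, -17/3)
  seg 2: up by d10 = 241/5 → (0, 638/15)
  seg 3: up by d8 = 17/12 → (0, 879/20)
  seg 4: left by d5 = 61/6 → (-61/6, 879/20)
  seg 5: down by d4 = 9 → (-61/6, 699/20)
  seg 6: up by d3 = 17/3 → (-61/6, 2437/60)
  seg 7: down by d1 = 1/5 → (-61/6, 485/12)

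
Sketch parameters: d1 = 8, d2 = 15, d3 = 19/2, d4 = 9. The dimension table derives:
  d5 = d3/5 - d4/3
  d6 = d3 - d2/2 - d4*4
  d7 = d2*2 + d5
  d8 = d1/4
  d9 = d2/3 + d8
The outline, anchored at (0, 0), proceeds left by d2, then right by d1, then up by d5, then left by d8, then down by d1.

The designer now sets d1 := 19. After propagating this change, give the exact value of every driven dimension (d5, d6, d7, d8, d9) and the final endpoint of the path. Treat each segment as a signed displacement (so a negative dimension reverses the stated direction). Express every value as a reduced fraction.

Apply edit: d1 := 19
  d5 = d3/5 - d4/3 = -11/10
  d6 = d3 - d2/2 - d4*4 = -34
  d7 = d2*2 + d5 = 289/10
  d8 = d1/4 = 19/4
  d9 = d2/3 + d8 = 39/4
Walk from origin (0, 0):
  seg 1: left by d2 = 15 → (-15, 0)
  seg 2: right by d1 = 19 → (4, 0)
  seg 3: up by d5 = -11/10 → (4, -11/10)
  seg 4: left by d8 = 19/4 → (-3/4, -11/10)
  seg 5: down by d1 = 19 → (-3/4, -201/10)

d5 = -11/10
d6 = -34
d7 = 289/10
d8 = 19/4
d9 = 39/4
endpoint = (-3/4, -201/10)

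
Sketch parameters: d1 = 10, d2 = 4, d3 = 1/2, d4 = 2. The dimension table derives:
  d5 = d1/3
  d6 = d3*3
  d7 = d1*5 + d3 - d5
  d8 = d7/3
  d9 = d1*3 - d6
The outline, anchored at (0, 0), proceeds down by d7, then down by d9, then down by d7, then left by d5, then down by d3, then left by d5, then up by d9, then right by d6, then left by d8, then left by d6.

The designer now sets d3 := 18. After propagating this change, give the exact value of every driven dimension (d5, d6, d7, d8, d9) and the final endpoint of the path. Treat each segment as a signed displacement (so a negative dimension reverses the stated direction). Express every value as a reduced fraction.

d5 = 10/3
d6 = 54
d7 = 194/3
d8 = 194/9
d9 = -24
endpoint = (-254/9, -442/3)

Apply edit: d3 := 18
  d5 = d1/3 = 10/3
  d6 = d3*3 = 54
  d7 = d1*5 + d3 - d5 = 194/3
  d8 = d7/3 = 194/9
  d9 = d1*3 - d6 = -24
Walk from origin (0, 0):
  seg 1: down by d7 = 194/3 → (0, -194/3)
  seg 2: down by d9 = -24 → (0, -122/3)
  seg 3: down by d7 = 194/3 → (0, -316/3)
  seg 4: left by d5 = 10/3 → (-10/3, -316/3)
  seg 5: down by d3 = 18 → (-10/3, -370/3)
  seg 6: left by d5 = 10/3 → (-20/3, -370/3)
  seg 7: up by d9 = -24 → (-20/3, -442/3)
  seg 8: right by d6 = 54 → (142/3, -442/3)
  seg 9: left by d8 = 194/9 → (232/9, -442/3)
  seg 10: left by d6 = 54 → (-254/9, -442/3)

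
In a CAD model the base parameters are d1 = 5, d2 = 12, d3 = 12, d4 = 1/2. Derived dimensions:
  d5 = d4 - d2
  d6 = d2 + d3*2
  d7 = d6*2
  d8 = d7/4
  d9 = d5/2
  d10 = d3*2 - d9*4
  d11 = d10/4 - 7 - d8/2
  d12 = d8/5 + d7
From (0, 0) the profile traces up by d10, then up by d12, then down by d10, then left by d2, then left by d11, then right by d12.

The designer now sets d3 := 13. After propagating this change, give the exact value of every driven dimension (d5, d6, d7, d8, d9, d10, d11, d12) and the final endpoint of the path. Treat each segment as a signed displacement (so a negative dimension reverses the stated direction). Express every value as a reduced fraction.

Apply edit: d3 := 13
  d5 = d4 - d2 = -23/2
  d6 = d2 + d3*2 = 38
  d7 = d6*2 = 76
  d8 = d7/4 = 19
  d9 = d5/2 = -23/4
  d10 = d3*2 - d9*4 = 49
  d11 = d10/4 - 7 - d8/2 = -17/4
  d12 = d8/5 + d7 = 399/5
Walk from origin (0, 0):
  seg 1: up by d10 = 49 → (0, 49)
  seg 2: up by d12 = 399/5 → (0, 644/5)
  seg 3: down by d10 = 49 → (0, 399/5)
  seg 4: left by d2 = 12 → (-12, 399/5)
  seg 5: left by d11 = -17/4 → (-31/4, 399/5)
  seg 6: right by d12 = 399/5 → (1441/20, 399/5)

d5 = -23/2
d6 = 38
d7 = 76
d8 = 19
d9 = -23/4
d10 = 49
d11 = -17/4
d12 = 399/5
endpoint = (1441/20, 399/5)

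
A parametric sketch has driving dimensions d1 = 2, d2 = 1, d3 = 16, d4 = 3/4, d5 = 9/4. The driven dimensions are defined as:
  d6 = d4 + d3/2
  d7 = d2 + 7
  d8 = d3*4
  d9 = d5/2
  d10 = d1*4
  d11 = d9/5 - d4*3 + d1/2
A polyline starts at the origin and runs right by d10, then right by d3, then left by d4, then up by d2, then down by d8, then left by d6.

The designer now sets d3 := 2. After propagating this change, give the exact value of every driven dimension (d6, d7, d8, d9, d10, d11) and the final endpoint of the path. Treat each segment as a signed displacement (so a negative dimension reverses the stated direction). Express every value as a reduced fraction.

Apply edit: d3 := 2
  d6 = d4 + d3/2 = 7/4
  d7 = d2 + 7 = 8
  d8 = d3*4 = 8
  d9 = d5/2 = 9/8
  d10 = d1*4 = 8
  d11 = d9/5 - d4*3 + d1/2 = -41/40
Walk from origin (0, 0):
  seg 1: right by d10 = 8 → (8, 0)
  seg 2: right by d3 = 2 → (10, 0)
  seg 3: left by d4 = 3/4 → (37/4, 0)
  seg 4: up by d2 = 1 → (37/4, 1)
  seg 5: down by d8 = 8 → (37/4, -7)
  seg 6: left by d6 = 7/4 → (15/2, -7)

d6 = 7/4
d7 = 8
d8 = 8
d9 = 9/8
d10 = 8
d11 = -41/40
endpoint = (15/2, -7)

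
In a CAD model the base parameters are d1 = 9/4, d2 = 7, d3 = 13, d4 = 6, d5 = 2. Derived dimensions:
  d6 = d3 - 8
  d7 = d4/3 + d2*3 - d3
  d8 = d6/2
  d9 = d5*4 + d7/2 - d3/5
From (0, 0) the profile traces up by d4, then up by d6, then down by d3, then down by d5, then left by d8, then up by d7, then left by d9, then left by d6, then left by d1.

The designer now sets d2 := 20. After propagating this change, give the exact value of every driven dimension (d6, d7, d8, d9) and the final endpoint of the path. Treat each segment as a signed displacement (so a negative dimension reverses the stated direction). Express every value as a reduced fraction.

Apply edit: d2 := 20
  d6 = d3 - 8 = 5
  d7 = d4/3 + d2*3 - d3 = 49
  d8 = d6/2 = 5/2
  d9 = d5*4 + d7/2 - d3/5 = 299/10
Walk from origin (0, 0):
  seg 1: up by d4 = 6 → (0, 6)
  seg 2: up by d6 = 5 → (0, 11)
  seg 3: down by d3 = 13 → (0, -2)
  seg 4: down by d5 = 2 → (0, -4)
  seg 5: left by d8 = 5/2 → (-5/2, -4)
  seg 6: up by d7 = 49 → (-5/2, 45)
  seg 7: left by d9 = 299/10 → (-162/5, 45)
  seg 8: left by d6 = 5 → (-187/5, 45)
  seg 9: left by d1 = 9/4 → (-793/20, 45)

d6 = 5
d7 = 49
d8 = 5/2
d9 = 299/10
endpoint = (-793/20, 45)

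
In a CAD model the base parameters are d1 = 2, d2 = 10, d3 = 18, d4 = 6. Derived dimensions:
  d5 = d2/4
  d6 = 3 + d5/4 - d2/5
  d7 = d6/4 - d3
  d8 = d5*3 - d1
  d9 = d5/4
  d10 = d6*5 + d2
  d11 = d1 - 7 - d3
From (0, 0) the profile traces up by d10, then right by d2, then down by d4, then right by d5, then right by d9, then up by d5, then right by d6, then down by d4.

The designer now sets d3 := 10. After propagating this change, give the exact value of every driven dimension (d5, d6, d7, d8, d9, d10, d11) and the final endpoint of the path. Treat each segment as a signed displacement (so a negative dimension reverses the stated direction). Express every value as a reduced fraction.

d5 = 5/2
d6 = 13/8
d7 = -307/32
d8 = 11/2
d9 = 5/8
d10 = 145/8
d11 = -15
endpoint = (59/4, 69/8)

Apply edit: d3 := 10
  d5 = d2/4 = 5/2
  d6 = 3 + d5/4 - d2/5 = 13/8
  d7 = d6/4 - d3 = -307/32
  d8 = d5*3 - d1 = 11/2
  d9 = d5/4 = 5/8
  d10 = d6*5 + d2 = 145/8
  d11 = d1 - 7 - d3 = -15
Walk from origin (0, 0):
  seg 1: up by d10 = 145/8 → (0, 145/8)
  seg 2: right by d2 = 10 → (10, 145/8)
  seg 3: down by d4 = 6 → (10, 97/8)
  seg 4: right by d5 = 5/2 → (25/2, 97/8)
  seg 5: right by d9 = 5/8 → (105/8, 97/8)
  seg 6: up by d5 = 5/2 → (105/8, 117/8)
  seg 7: right by d6 = 13/8 → (59/4, 117/8)
  seg 8: down by d4 = 6 → (59/4, 69/8)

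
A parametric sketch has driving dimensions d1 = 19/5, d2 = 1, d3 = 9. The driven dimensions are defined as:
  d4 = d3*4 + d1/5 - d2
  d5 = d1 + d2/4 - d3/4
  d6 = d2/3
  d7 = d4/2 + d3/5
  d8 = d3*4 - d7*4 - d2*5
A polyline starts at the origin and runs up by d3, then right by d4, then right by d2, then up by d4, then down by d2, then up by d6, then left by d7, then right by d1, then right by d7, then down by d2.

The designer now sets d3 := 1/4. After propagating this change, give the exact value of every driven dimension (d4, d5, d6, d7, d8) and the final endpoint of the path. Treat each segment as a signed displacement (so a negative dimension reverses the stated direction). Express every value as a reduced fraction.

Apply edit: d3 := 1/4
  d4 = d3*4 + d1/5 - d2 = 19/25
  d5 = d1 + d2/4 - d3/4 = 319/80
  d6 = d2/3 = 1/3
  d7 = d4/2 + d3/5 = 43/100
  d8 = d3*4 - d7*4 - d2*5 = -143/25
Walk from origin (0, 0):
  seg 1: up by d3 = 1/4 → (0, 1/4)
  seg 2: right by d4 = 19/25 → (19/25, 1/4)
  seg 3: right by d2 = 1 → (44/25, 1/4)
  seg 4: up by d4 = 19/25 → (44/25, 101/100)
  seg 5: down by d2 = 1 → (44/25, 1/100)
  seg 6: up by d6 = 1/3 → (44/25, 103/300)
  seg 7: left by d7 = 43/100 → (133/100, 103/300)
  seg 8: right by d1 = 19/5 → (513/100, 103/300)
  seg 9: right by d7 = 43/100 → (139/25, 103/300)
  seg 10: down by d2 = 1 → (139/25, -197/300)

d4 = 19/25
d5 = 319/80
d6 = 1/3
d7 = 43/100
d8 = -143/25
endpoint = (139/25, -197/300)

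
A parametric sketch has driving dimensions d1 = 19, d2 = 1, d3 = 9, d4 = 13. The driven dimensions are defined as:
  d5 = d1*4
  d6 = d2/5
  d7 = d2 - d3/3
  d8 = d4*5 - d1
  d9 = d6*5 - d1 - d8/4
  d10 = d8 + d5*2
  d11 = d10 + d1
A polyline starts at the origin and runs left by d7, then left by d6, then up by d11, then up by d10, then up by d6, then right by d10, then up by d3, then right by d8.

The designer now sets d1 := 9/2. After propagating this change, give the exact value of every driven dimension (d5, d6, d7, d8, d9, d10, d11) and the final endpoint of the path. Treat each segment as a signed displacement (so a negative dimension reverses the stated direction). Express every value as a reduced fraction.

d5 = 18
d6 = 1/5
d7 = -2
d8 = 121/2
d9 = -149/8
d10 = 193/2
d11 = 101
endpoint = (794/5, 2067/10)

Apply edit: d1 := 9/2
  d5 = d1*4 = 18
  d6 = d2/5 = 1/5
  d7 = d2 - d3/3 = -2
  d8 = d4*5 - d1 = 121/2
  d9 = d6*5 - d1 - d8/4 = -149/8
  d10 = d8 + d5*2 = 193/2
  d11 = d10 + d1 = 101
Walk from origin (0, 0):
  seg 1: left by d7 = -2 → (2, 0)
  seg 2: left by d6 = 1/5 → (9/5, 0)
  seg 3: up by d11 = 101 → (9/5, 101)
  seg 4: up by d10 = 193/2 → (9/5, 395/2)
  seg 5: up by d6 = 1/5 → (9/5, 1977/10)
  seg 6: right by d10 = 193/2 → (983/10, 1977/10)
  seg 7: up by d3 = 9 → (983/10, 2067/10)
  seg 8: right by d8 = 121/2 → (794/5, 2067/10)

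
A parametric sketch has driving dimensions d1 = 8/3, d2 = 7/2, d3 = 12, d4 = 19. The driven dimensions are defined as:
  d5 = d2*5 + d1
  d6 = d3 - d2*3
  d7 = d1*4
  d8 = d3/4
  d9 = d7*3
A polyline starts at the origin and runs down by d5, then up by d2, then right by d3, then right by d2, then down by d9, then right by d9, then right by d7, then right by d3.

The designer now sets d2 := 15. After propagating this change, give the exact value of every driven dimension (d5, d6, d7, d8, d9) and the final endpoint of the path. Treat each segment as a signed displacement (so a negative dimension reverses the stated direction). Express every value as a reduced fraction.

Apply edit: d2 := 15
  d5 = d2*5 + d1 = 233/3
  d6 = d3 - d2*3 = -33
  d7 = d1*4 = 32/3
  d8 = d3/4 = 3
  d9 = d7*3 = 32
Walk from origin (0, 0):
  seg 1: down by d5 = 233/3 → (0, -233/3)
  seg 2: up by d2 = 15 → (0, -188/3)
  seg 3: right by d3 = 12 → (12, -188/3)
  seg 4: right by d2 = 15 → (27, -188/3)
  seg 5: down by d9 = 32 → (27, -284/3)
  seg 6: right by d9 = 32 → (59, -284/3)
  seg 7: right by d7 = 32/3 → (209/3, -284/3)
  seg 8: right by d3 = 12 → (245/3, -284/3)

d5 = 233/3
d6 = -33
d7 = 32/3
d8 = 3
d9 = 32
endpoint = (245/3, -284/3)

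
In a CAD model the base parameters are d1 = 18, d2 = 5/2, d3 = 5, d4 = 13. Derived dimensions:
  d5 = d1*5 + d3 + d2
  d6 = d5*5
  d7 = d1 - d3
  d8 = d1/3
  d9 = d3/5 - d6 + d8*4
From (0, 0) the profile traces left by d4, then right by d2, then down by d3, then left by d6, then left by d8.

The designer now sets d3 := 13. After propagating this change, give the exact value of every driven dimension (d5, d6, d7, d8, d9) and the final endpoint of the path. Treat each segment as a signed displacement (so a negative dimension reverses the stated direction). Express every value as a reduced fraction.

Apply edit: d3 := 13
  d5 = d1*5 + d3 + d2 = 211/2
  d6 = d5*5 = 1055/2
  d7 = d1 - d3 = 5
  d8 = d1/3 = 6
  d9 = d3/5 - d6 + d8*4 = -5009/10
Walk from origin (0, 0):
  seg 1: left by d4 = 13 → (-13, 0)
  seg 2: right by d2 = 5/2 → (-21/2, 0)
  seg 3: down by d3 = 13 → (-21/2, -13)
  seg 4: left by d6 = 1055/2 → (-538, -13)
  seg 5: left by d8 = 6 → (-544, -13)

d5 = 211/2
d6 = 1055/2
d7 = 5
d8 = 6
d9 = -5009/10
endpoint = (-544, -13)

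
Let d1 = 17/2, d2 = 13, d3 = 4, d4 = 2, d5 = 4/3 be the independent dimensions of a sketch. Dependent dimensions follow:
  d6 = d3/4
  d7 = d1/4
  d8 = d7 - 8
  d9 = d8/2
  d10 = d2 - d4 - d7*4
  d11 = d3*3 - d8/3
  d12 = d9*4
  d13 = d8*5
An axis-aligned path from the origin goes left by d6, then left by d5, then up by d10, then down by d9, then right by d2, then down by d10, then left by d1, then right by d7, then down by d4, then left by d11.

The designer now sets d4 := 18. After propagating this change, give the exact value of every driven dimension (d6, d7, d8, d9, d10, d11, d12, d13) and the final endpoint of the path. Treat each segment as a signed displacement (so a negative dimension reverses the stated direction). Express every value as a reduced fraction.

Apply edit: d4 := 18
  d6 = d3/4 = 1
  d7 = d1/4 = 17/8
  d8 = d7 - 8 = -47/8
  d9 = d8/2 = -47/16
  d10 = d2 - d4 - d7*4 = -27/2
  d11 = d3*3 - d8/3 = 335/24
  d12 = d9*4 = -47/4
  d13 = d8*5 = -235/8
Walk from origin (0, 0):
  seg 1: left by d6 = 1 → (-1, 0)
  seg 2: left by d5 = 4/3 → (-7/3, 0)
  seg 3: up by d10 = -27/2 → (-7/3, -27/2)
  seg 4: down by d9 = -47/16 → (-7/3, -169/16)
  seg 5: right by d2 = 13 → (32/3, -169/16)
  seg 6: down by d10 = -27/2 → (32/3, 47/16)
  seg 7: left by d1 = 17/2 → (13/6, 47/16)
  seg 8: right by d7 = 17/8 → (103/24, 47/16)
  seg 9: down by d4 = 18 → (103/24, -241/16)
  seg 10: left by d11 = 335/24 → (-29/3, -241/16)

d6 = 1
d7 = 17/8
d8 = -47/8
d9 = -47/16
d10 = -27/2
d11 = 335/24
d12 = -47/4
d13 = -235/8
endpoint = (-29/3, -241/16)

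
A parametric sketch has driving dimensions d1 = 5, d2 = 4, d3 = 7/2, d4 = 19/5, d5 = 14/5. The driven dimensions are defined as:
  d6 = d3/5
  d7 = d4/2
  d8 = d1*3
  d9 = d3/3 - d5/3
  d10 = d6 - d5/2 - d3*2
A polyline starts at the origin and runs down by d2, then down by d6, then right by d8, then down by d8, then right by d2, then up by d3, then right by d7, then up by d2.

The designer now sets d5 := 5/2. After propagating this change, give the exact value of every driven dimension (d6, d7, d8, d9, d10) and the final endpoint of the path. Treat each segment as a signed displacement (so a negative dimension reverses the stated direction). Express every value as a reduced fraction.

d6 = 7/10
d7 = 19/10
d8 = 15
d9 = 1/3
d10 = -151/20
endpoint = (209/10, -61/5)

Apply edit: d5 := 5/2
  d6 = d3/5 = 7/10
  d7 = d4/2 = 19/10
  d8 = d1*3 = 15
  d9 = d3/3 - d5/3 = 1/3
  d10 = d6 - d5/2 - d3*2 = -151/20
Walk from origin (0, 0):
  seg 1: down by d2 = 4 → (0, -4)
  seg 2: down by d6 = 7/10 → (0, -47/10)
  seg 3: right by d8 = 15 → (15, -47/10)
  seg 4: down by d8 = 15 → (15, -197/10)
  seg 5: right by d2 = 4 → (19, -197/10)
  seg 6: up by d3 = 7/2 → (19, -81/5)
  seg 7: right by d7 = 19/10 → (209/10, -81/5)
  seg 8: up by d2 = 4 → (209/10, -61/5)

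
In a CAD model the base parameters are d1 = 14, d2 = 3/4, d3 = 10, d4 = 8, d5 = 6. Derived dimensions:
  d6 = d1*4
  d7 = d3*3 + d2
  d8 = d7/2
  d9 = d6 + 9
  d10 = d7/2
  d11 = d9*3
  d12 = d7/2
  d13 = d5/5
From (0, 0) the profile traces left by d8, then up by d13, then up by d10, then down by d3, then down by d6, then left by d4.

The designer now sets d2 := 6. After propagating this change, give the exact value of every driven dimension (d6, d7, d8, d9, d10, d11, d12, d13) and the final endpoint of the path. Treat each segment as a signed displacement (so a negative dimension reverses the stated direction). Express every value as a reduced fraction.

d6 = 56
d7 = 36
d8 = 18
d9 = 65
d10 = 18
d11 = 195
d12 = 18
d13 = 6/5
endpoint = (-26, -234/5)

Apply edit: d2 := 6
  d6 = d1*4 = 56
  d7 = d3*3 + d2 = 36
  d8 = d7/2 = 18
  d9 = d6 + 9 = 65
  d10 = d7/2 = 18
  d11 = d9*3 = 195
  d12 = d7/2 = 18
  d13 = d5/5 = 6/5
Walk from origin (0, 0):
  seg 1: left by d8 = 18 → (-18, 0)
  seg 2: up by d13 = 6/5 → (-18, 6/5)
  seg 3: up by d10 = 18 → (-18, 96/5)
  seg 4: down by d3 = 10 → (-18, 46/5)
  seg 5: down by d6 = 56 → (-18, -234/5)
  seg 6: left by d4 = 8 → (-26, -234/5)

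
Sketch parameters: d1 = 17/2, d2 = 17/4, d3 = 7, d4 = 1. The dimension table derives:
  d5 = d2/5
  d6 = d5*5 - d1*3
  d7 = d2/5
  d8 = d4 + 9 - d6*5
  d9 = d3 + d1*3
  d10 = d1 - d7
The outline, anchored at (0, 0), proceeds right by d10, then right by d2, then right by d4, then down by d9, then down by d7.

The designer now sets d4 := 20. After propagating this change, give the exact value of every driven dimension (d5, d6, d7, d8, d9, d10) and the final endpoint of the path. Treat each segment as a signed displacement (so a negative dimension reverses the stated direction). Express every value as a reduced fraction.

Apply edit: d4 := 20
  d5 = d2/5 = 17/20
  d6 = d5*5 - d1*3 = -85/4
  d7 = d2/5 = 17/20
  d8 = d4 + 9 - d6*5 = 541/4
  d9 = d3 + d1*3 = 65/2
  d10 = d1 - d7 = 153/20
Walk from origin (0, 0):
  seg 1: right by d10 = 153/20 → (153/20, 0)
  seg 2: right by d2 = 17/4 → (119/10, 0)
  seg 3: right by d4 = 20 → (319/10, 0)
  seg 4: down by d9 = 65/2 → (319/10, -65/2)
  seg 5: down by d7 = 17/20 → (319/10, -667/20)

d5 = 17/20
d6 = -85/4
d7 = 17/20
d8 = 541/4
d9 = 65/2
d10 = 153/20
endpoint = (319/10, -667/20)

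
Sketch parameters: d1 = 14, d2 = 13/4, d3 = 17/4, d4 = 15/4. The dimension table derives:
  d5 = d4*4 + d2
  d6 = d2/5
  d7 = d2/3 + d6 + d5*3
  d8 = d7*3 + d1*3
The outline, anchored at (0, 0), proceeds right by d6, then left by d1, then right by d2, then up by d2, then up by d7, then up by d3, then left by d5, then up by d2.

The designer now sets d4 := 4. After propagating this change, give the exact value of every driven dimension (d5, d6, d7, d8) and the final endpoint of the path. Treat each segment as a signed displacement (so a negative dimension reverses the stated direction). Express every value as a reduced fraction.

Apply edit: d4 := 4
  d5 = d4*4 + d2 = 77/4
  d6 = d2/5 = 13/20
  d7 = d2/3 + d6 + d5*3 = 3569/60
  d8 = d7*3 + d1*3 = 4409/20
Walk from origin (0, 0):
  seg 1: right by d6 = 13/20 → (13/20, 0)
  seg 2: left by d1 = 14 → (-267/20, 0)
  seg 3: right by d2 = 13/4 → (-101/10, 0)
  seg 4: up by d2 = 13/4 → (-101/10, 13/4)
  seg 5: up by d7 = 3569/60 → (-101/10, 941/15)
  seg 6: up by d3 = 17/4 → (-101/10, 4019/60)
  seg 7: left by d5 = 77/4 → (-587/20, 4019/60)
  seg 8: up by d2 = 13/4 → (-587/20, 2107/30)

d5 = 77/4
d6 = 13/20
d7 = 3569/60
d8 = 4409/20
endpoint = (-587/20, 2107/30)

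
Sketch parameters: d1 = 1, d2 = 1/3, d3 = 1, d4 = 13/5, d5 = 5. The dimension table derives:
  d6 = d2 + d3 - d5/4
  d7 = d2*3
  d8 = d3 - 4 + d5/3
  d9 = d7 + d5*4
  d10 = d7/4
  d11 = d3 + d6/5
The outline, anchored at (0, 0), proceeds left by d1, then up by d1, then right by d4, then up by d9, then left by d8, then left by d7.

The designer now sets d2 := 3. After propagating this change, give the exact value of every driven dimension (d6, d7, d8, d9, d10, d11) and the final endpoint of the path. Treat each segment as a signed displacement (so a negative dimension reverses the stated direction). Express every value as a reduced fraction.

d6 = 11/4
d7 = 9
d8 = -4/3
d9 = 29
d10 = 9/4
d11 = 31/20
endpoint = (-91/15, 30)

Apply edit: d2 := 3
  d6 = d2 + d3 - d5/4 = 11/4
  d7 = d2*3 = 9
  d8 = d3 - 4 + d5/3 = -4/3
  d9 = d7 + d5*4 = 29
  d10 = d7/4 = 9/4
  d11 = d3 + d6/5 = 31/20
Walk from origin (0, 0):
  seg 1: left by d1 = 1 → (-1, 0)
  seg 2: up by d1 = 1 → (-1, 1)
  seg 3: right by d4 = 13/5 → (8/5, 1)
  seg 4: up by d9 = 29 → (8/5, 30)
  seg 5: left by d8 = -4/3 → (44/15, 30)
  seg 6: left by d7 = 9 → (-91/15, 30)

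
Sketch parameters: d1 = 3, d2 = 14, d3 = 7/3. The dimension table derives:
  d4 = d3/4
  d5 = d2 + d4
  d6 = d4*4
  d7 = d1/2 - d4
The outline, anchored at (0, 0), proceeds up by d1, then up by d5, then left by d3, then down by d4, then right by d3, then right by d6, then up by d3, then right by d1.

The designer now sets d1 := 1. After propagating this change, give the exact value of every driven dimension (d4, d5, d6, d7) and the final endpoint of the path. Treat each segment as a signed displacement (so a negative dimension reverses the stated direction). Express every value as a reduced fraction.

d4 = 7/12
d5 = 175/12
d6 = 7/3
d7 = -1/12
endpoint = (10/3, 52/3)

Apply edit: d1 := 1
  d4 = d3/4 = 7/12
  d5 = d2 + d4 = 175/12
  d6 = d4*4 = 7/3
  d7 = d1/2 - d4 = -1/12
Walk from origin (0, 0):
  seg 1: up by d1 = 1 → (0, 1)
  seg 2: up by d5 = 175/12 → (0, 187/12)
  seg 3: left by d3 = 7/3 → (-7/3, 187/12)
  seg 4: down by d4 = 7/12 → (-7/3, 15)
  seg 5: right by d3 = 7/3 → (0, 15)
  seg 6: right by d6 = 7/3 → (7/3, 15)
  seg 7: up by d3 = 7/3 → (7/3, 52/3)
  seg 8: right by d1 = 1 → (10/3, 52/3)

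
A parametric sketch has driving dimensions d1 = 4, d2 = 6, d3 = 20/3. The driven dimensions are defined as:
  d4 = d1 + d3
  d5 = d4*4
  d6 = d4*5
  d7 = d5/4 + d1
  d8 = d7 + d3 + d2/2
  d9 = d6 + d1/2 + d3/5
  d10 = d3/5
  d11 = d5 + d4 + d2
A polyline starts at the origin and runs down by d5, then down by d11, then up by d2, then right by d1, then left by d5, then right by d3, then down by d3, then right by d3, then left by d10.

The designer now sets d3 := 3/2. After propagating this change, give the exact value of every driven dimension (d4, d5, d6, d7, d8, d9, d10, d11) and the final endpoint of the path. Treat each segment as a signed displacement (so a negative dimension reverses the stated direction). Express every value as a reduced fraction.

d4 = 11/2
d5 = 22
d6 = 55/2
d7 = 19/2
d8 = 14
d9 = 149/5
d10 = 3/10
d11 = 67/2
endpoint = (-153/10, -51)

Apply edit: d3 := 3/2
  d4 = d1 + d3 = 11/2
  d5 = d4*4 = 22
  d6 = d4*5 = 55/2
  d7 = d5/4 + d1 = 19/2
  d8 = d7 + d3 + d2/2 = 14
  d9 = d6 + d1/2 + d3/5 = 149/5
  d10 = d3/5 = 3/10
  d11 = d5 + d4 + d2 = 67/2
Walk from origin (0, 0):
  seg 1: down by d5 = 22 → (0, -22)
  seg 2: down by d11 = 67/2 → (0, -111/2)
  seg 3: up by d2 = 6 → (0, -99/2)
  seg 4: right by d1 = 4 → (4, -99/2)
  seg 5: left by d5 = 22 → (-18, -99/2)
  seg 6: right by d3 = 3/2 → (-33/2, -99/2)
  seg 7: down by d3 = 3/2 → (-33/2, -51)
  seg 8: right by d3 = 3/2 → (-15, -51)
  seg 9: left by d10 = 3/10 → (-153/10, -51)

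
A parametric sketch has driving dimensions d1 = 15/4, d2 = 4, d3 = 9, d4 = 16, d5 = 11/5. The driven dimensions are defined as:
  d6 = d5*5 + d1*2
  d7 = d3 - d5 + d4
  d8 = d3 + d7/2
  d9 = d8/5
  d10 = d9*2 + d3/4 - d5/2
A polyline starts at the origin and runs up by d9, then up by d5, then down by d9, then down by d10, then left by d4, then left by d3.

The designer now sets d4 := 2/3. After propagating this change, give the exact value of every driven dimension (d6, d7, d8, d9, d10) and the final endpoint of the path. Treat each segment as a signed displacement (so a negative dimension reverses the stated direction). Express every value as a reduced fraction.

Apply edit: d4 := 2/3
  d6 = d5*5 + d1*2 = 37/2
  d7 = d3 - d5 + d4 = 112/15
  d8 = d3 + d7/2 = 191/15
  d9 = d8/5 = 191/75
  d10 = d9*2 + d3/4 - d5/2 = 1873/300
Walk from origin (0, 0):
  seg 1: up by d9 = 191/75 → (0, 191/75)
  seg 2: up by d5 = 11/5 → (0, 356/75)
  seg 3: down by d9 = 191/75 → (0, 11/5)
  seg 4: down by d10 = 1873/300 → (0, -1213/300)
  seg 5: left by d4 = 2/3 → (-2/3, -1213/300)
  seg 6: left by d3 = 9 → (-29/3, -1213/300)

d6 = 37/2
d7 = 112/15
d8 = 191/15
d9 = 191/75
d10 = 1873/300
endpoint = (-29/3, -1213/300)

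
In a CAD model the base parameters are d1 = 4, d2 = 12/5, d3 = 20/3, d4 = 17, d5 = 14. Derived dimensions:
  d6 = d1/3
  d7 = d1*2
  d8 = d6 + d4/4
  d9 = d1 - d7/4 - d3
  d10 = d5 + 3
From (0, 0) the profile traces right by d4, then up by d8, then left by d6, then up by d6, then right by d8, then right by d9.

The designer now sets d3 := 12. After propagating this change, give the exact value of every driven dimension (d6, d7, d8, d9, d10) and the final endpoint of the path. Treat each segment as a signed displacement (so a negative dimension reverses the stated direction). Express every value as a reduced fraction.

Apply edit: d3 := 12
  d6 = d1/3 = 4/3
  d7 = d1*2 = 8
  d8 = d6 + d4/4 = 67/12
  d9 = d1 - d7/4 - d3 = -10
  d10 = d5 + 3 = 17
Walk from origin (0, 0):
  seg 1: right by d4 = 17 → (17, 0)
  seg 2: up by d8 = 67/12 → (17, 67/12)
  seg 3: left by d6 = 4/3 → (47/3, 67/12)
  seg 4: up by d6 = 4/3 → (47/3, 83/12)
  seg 5: right by d8 = 67/12 → (85/4, 83/12)
  seg 6: right by d9 = -10 → (45/4, 83/12)

d6 = 4/3
d7 = 8
d8 = 67/12
d9 = -10
d10 = 17
endpoint = (45/4, 83/12)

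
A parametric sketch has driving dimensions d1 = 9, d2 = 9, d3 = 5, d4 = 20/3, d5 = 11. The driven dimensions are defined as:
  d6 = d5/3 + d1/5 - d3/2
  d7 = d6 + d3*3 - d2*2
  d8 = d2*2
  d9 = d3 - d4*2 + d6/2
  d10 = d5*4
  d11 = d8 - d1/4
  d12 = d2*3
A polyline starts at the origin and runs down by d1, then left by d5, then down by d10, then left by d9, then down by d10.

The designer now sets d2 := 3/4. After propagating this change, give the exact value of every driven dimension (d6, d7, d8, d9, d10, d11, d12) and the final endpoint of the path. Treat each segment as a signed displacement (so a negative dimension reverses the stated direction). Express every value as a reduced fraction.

d6 = 89/30
d7 = 247/15
d8 = 3/2
d9 = -137/20
d10 = 44
d11 = -3/4
d12 = 9/4
endpoint = (-83/20, -97)

Apply edit: d2 := 3/4
  d6 = d5/3 + d1/5 - d3/2 = 89/30
  d7 = d6 + d3*3 - d2*2 = 247/15
  d8 = d2*2 = 3/2
  d9 = d3 - d4*2 + d6/2 = -137/20
  d10 = d5*4 = 44
  d11 = d8 - d1/4 = -3/4
  d12 = d2*3 = 9/4
Walk from origin (0, 0):
  seg 1: down by d1 = 9 → (0, -9)
  seg 2: left by d5 = 11 → (-11, -9)
  seg 3: down by d10 = 44 → (-11, -53)
  seg 4: left by d9 = -137/20 → (-83/20, -53)
  seg 5: down by d10 = 44 → (-83/20, -97)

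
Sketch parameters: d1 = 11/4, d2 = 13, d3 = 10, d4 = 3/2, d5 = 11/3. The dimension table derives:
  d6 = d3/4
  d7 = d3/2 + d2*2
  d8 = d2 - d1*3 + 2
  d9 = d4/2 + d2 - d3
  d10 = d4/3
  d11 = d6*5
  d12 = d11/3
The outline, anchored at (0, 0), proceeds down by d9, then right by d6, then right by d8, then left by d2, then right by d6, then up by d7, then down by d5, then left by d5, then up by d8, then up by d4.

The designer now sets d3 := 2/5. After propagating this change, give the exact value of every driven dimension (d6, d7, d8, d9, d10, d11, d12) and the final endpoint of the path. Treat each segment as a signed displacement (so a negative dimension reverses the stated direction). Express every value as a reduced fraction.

d6 = 1/10
d7 = 131/5
d8 = 27/4
d9 = 267/20
d10 = 1/2
d11 = 1/2
d12 = 1/6
endpoint = (-583/60, 523/30)

Apply edit: d3 := 2/5
  d6 = d3/4 = 1/10
  d7 = d3/2 + d2*2 = 131/5
  d8 = d2 - d1*3 + 2 = 27/4
  d9 = d4/2 + d2 - d3 = 267/20
  d10 = d4/3 = 1/2
  d11 = d6*5 = 1/2
  d12 = d11/3 = 1/6
Walk from origin (0, 0):
  seg 1: down by d9 = 267/20 → (0, -267/20)
  seg 2: right by d6 = 1/10 → (1/10, -267/20)
  seg 3: right by d8 = 27/4 → (137/20, -267/20)
  seg 4: left by d2 = 13 → (-123/20, -267/20)
  seg 5: right by d6 = 1/10 → (-121/20, -267/20)
  seg 6: up by d7 = 131/5 → (-121/20, 257/20)
  seg 7: down by d5 = 11/3 → (-121/20, 551/60)
  seg 8: left by d5 = 11/3 → (-583/60, 551/60)
  seg 9: up by d8 = 27/4 → (-583/60, 239/15)
  seg 10: up by d4 = 3/2 → (-583/60, 523/30)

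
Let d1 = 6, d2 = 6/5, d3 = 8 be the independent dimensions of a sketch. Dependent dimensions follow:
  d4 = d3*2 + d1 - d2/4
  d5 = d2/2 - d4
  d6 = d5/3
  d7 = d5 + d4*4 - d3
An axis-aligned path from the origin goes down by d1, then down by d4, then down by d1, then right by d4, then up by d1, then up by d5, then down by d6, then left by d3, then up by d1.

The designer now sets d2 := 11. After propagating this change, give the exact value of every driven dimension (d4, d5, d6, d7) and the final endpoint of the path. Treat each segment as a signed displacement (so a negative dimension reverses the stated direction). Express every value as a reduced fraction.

Apply edit: d2 := 11
  d4 = d3*2 + d1 - d2/4 = 77/4
  d5 = d2/2 - d4 = -55/4
  d6 = d5/3 = -55/12
  d7 = d5 + d4*4 - d3 = 221/4
Walk from origin (0, 0):
  seg 1: down by d1 = 6 → (0, -6)
  seg 2: down by d4 = 77/4 → (0, -101/4)
  seg 3: down by d1 = 6 → (0, -125/4)
  seg 4: right by d4 = 77/4 → (77/4, -125/4)
  seg 5: up by d1 = 6 → (77/4, -101/4)
  seg 6: up by d5 = -55/4 → (77/4, -39)
  seg 7: down by d6 = -55/12 → (77/4, -413/12)
  seg 8: left by d3 = 8 → (45/4, -413/12)
  seg 9: up by d1 = 6 → (45/4, -341/12)

d4 = 77/4
d5 = -55/4
d6 = -55/12
d7 = 221/4
endpoint = (45/4, -341/12)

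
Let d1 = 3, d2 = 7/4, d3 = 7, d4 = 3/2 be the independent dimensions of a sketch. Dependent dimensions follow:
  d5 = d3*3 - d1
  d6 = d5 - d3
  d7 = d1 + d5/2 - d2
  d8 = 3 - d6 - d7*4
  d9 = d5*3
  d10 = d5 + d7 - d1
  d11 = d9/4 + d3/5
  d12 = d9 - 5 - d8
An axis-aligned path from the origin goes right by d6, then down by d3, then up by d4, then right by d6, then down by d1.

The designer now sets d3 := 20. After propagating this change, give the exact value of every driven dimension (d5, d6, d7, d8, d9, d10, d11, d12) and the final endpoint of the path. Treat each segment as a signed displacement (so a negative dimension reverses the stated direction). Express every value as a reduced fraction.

Apply edit: d3 := 20
  d5 = d3*3 - d1 = 57
  d6 = d5 - d3 = 37
  d7 = d1 + d5/2 - d2 = 119/4
  d8 = 3 - d6 - d7*4 = -153
  d9 = d5*3 = 171
  d10 = d5 + d7 - d1 = 335/4
  d11 = d9/4 + d3/5 = 187/4
  d12 = d9 - 5 - d8 = 319
Walk from origin (0, 0):
  seg 1: right by d6 = 37 → (37, 0)
  seg 2: down by d3 = 20 → (37, -20)
  seg 3: up by d4 = 3/2 → (37, -37/2)
  seg 4: right by d6 = 37 → (74, -37/2)
  seg 5: down by d1 = 3 → (74, -43/2)

d5 = 57
d6 = 37
d7 = 119/4
d8 = -153
d9 = 171
d10 = 335/4
d11 = 187/4
d12 = 319
endpoint = (74, -43/2)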